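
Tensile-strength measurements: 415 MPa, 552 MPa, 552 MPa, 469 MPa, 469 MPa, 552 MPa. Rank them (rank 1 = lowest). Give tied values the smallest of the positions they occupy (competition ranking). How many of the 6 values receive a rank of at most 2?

Sorted (ascending): 415, 469, 469, 552, 552, 552
The 2 values of 469 occupy positions 2–3 → each gets rank 2.
The 3 values of 552 occupy positions 4–6 → each gets rank 4.
Ranks ≤ 2: {1, 2, 2} → 3 values.

3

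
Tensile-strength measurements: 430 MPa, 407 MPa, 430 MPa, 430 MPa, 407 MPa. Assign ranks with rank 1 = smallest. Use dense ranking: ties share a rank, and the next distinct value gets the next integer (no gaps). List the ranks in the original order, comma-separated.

Sorted (ascending): 407, 407, 430, 430, 430
The 2 values of 407 share dense rank 1.
The 3 values of 430 share dense rank 2.

2, 1, 2, 2, 1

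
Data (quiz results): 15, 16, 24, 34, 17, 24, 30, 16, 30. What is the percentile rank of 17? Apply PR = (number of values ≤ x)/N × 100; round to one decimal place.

44.4

N = 9.
Strictly below 17: 3. Equal to 17: 1.
PR = 4/9 × 100 = 44.4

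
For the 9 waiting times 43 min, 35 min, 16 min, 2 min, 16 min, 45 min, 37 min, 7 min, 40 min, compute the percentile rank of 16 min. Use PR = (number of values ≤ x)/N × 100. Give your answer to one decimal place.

N = 9.
Strictly below 16: 2. Equal to 16: 2.
PR = 4/9 × 100 = 44.4

44.4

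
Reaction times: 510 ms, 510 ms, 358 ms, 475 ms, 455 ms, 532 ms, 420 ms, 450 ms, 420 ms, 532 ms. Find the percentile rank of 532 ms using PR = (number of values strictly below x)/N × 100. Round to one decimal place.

80.0

N = 10.
Strictly below 532: 8. Equal to 532: 2.
PR = 8/10 × 100 = 80.0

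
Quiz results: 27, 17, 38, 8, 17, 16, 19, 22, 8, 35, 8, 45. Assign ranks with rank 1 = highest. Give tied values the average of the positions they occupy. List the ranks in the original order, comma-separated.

Sorted (descending): 45, 38, 35, 27, 22, 19, 17, 17, 16, 8, 8, 8
The 2 values of 17 occupy positions 7–8 → average rank (7+8)/2 = 7.5.
The 3 values of 8 occupy positions 10–12 → average rank 11.

4, 7.5, 2, 11, 7.5, 9, 6, 5, 11, 3, 11, 1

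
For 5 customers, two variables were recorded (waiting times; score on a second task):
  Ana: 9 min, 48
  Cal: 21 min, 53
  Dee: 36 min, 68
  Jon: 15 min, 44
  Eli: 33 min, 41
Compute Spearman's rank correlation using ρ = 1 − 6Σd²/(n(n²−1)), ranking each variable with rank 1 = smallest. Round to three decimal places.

Ranks of variable 1: 1, 3, 5, 2, 4
Ranks of variable 2: 3, 4, 5, 2, 1
d = r₁ − r₂: -2, -1, 0, 0, 3
d²: 4, 1, 0, 0, 9; Σd² = 14
ρ = 1 − 6·14/(5·24) = 1 − 84/120 = 0.300

0.300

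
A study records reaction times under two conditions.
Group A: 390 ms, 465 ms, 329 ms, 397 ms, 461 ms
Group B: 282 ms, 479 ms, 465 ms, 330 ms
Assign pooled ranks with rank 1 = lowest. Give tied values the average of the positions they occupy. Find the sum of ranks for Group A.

Sorted (ascending): 282, 329, 330, 390, 397, 461, 465, 465, 479
The 2 values of 465 occupy positions 7–8 → average rank (7+8)/2 = 7.5.
Group A values → pooled ranks: 390→4, 465→7.5, 329→2, 397→5, 461→6
Rank sum = 4 + 7.5 + 2 + 5 + 6 = 24.5

24.5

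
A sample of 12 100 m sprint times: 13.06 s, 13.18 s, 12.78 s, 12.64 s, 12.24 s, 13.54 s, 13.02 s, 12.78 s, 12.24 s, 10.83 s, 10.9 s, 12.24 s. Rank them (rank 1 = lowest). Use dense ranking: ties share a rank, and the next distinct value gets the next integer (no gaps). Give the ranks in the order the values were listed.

7, 8, 5, 4, 3, 9, 6, 5, 3, 1, 2, 3

Sorted (ascending): 10.83, 10.9, 12.24, 12.24, 12.24, 12.64, 12.78, 12.78, 13.02, 13.06, 13.18, 13.54
The 3 values of 12.24 share dense rank 3.
The 2 values of 12.78 share dense rank 5.
Remaining distinct values take the next consecutive integers.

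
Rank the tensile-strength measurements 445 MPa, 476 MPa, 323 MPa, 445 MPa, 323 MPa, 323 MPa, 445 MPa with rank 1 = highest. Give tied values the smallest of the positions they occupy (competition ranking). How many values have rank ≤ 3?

Sorted (descending): 476, 445, 445, 445, 323, 323, 323
The 3 values of 445 occupy positions 2–4 → each gets rank 2.
The 3 values of 323 occupy positions 5–7 → each gets rank 5.
Ranks ≤ 3: {1, 2, 2, 2} → 4 values.

4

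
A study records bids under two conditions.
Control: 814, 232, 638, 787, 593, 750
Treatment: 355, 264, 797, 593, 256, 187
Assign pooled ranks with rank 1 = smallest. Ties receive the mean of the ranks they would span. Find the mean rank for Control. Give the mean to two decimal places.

Sorted (ascending): 187, 232, 256, 264, 355, 593, 593, 638, 750, 787, 797, 814
The 2 values of 593 occupy positions 6–7 → average rank (6+7)/2 = 6.5.
Control values → pooled ranks: 814→12, 232→2, 638→8, 787→10, 593→6.5, 750→9
Mean rank = (12 + 2 + 8 + 10 + 6.5 + 9) / 6 = 7.92

7.92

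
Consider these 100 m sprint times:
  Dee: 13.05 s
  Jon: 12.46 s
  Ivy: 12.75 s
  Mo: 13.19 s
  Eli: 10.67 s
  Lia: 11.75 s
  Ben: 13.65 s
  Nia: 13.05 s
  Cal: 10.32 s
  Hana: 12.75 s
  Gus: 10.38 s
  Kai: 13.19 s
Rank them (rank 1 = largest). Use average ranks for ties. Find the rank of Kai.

2.5

Sorted (descending): 13.65, 13.19, 13.19, 13.05, 13.05, 12.75, 12.75, 12.46, 11.75, 10.67, 10.38, 10.32
The 2 values of 13.19 occupy positions 2–3 → average rank (2+3)/2 = 2.5.
The 2 values of 13.05 occupy positions 4–5 → average rank (4+5)/2 = 4.5.
The 2 values of 12.75 occupy positions 6–7 → average rank (6+7)/2 = 6.5.
Kai has value 13.19 s → rank 2.5.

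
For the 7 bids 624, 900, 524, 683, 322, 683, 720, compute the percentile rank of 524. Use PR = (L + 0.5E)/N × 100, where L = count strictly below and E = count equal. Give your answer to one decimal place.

21.4

N = 7.
Strictly below 524: 1. Equal to 524: 1.
PR = (1 + 0.5·1)/7 × 100 = 21.4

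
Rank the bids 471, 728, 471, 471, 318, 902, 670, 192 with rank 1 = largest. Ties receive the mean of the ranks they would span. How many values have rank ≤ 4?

Sorted (descending): 902, 728, 670, 471, 471, 471, 318, 192
The 3 values of 471 occupy positions 4–6 → average rank 5.
Ranks ≤ 4: {1, 2, 3} → 3 values.

3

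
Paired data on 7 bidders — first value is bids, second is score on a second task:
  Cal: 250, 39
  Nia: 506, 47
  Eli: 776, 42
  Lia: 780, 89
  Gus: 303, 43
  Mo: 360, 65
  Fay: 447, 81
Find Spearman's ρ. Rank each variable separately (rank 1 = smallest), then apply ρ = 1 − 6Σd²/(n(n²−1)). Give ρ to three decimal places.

0.536

Ranks of variable 1: 1, 5, 6, 7, 2, 3, 4
Ranks of variable 2: 1, 4, 2, 7, 3, 5, 6
d = r₁ − r₂: 0, 1, 4, 0, -1, -2, -2
d²: 0, 1, 16, 0, 1, 4, 4; Σd² = 26
ρ = 1 − 6·26/(7·48) = 1 − 156/336 = 0.536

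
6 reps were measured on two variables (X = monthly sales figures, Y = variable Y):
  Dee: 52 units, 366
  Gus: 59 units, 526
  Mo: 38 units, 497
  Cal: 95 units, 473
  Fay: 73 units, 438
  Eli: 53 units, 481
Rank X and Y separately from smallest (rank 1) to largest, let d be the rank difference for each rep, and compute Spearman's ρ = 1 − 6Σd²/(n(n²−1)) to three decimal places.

Ranks of variable 1: 2, 4, 1, 6, 5, 3
Ranks of variable 2: 1, 6, 5, 3, 2, 4
d = r₁ − r₂: 1, -2, -4, 3, 3, -1
d²: 1, 4, 16, 9, 9, 1; Σd² = 40
ρ = 1 − 6·40/(6·35) = 1 − 240/210 = -0.143

-0.143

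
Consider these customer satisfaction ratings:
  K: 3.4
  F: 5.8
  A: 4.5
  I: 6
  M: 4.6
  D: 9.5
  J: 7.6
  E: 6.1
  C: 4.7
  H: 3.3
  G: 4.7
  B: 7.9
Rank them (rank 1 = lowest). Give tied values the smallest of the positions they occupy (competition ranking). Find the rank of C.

5

Sorted (ascending): 3.3, 3.4, 4.5, 4.6, 4.7, 4.7, 5.8, 6, 6.1, 7.6, 7.9, 9.5
The 2 values of 4.7 occupy positions 5–6 → each gets rank 5.
C has value 4.7 → rank 5.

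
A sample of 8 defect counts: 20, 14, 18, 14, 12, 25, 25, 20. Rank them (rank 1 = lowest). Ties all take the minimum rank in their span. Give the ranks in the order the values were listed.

Sorted (ascending): 12, 14, 14, 18, 20, 20, 25, 25
The 2 values of 14 occupy positions 2–3 → each gets rank 2.
The 2 values of 20 occupy positions 5–6 → each gets rank 5.
The 2 values of 25 occupy positions 7–8 → each gets rank 7.

5, 2, 4, 2, 1, 7, 7, 5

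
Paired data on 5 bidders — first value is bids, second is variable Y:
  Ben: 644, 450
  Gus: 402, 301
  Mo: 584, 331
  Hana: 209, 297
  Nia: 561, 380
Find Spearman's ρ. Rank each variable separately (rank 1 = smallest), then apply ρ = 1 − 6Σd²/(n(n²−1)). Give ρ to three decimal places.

0.900

Ranks of variable 1: 5, 2, 4, 1, 3
Ranks of variable 2: 5, 2, 3, 1, 4
d = r₁ − r₂: 0, 0, 1, 0, -1
d²: 0, 0, 1, 0, 1; Σd² = 2
ρ = 1 − 6·2/(5·24) = 1 − 12/120 = 0.900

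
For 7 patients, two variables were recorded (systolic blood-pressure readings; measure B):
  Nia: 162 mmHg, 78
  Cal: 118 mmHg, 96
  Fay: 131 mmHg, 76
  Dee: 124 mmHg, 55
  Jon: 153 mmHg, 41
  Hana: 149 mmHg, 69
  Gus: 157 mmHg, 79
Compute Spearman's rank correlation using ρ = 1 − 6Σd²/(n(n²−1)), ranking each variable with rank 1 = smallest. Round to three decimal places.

Ranks of variable 1: 7, 1, 3, 2, 5, 4, 6
Ranks of variable 2: 5, 7, 4, 2, 1, 3, 6
d = r₁ − r₂: 2, -6, -1, 0, 4, 1, 0
d²: 4, 36, 1, 0, 16, 1, 0; Σd² = 58
ρ = 1 − 6·58/(7·48) = 1 − 348/336 = -0.036

-0.036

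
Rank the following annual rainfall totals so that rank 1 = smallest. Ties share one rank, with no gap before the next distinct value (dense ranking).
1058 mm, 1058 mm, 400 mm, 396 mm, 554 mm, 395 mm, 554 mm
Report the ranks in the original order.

Sorted (ascending): 395, 396, 400, 554, 554, 1058, 1058
The 2 values of 554 share dense rank 4.
The 2 values of 1058 share dense rank 5.
Remaining distinct values take the next consecutive integers.

5, 5, 3, 2, 4, 1, 4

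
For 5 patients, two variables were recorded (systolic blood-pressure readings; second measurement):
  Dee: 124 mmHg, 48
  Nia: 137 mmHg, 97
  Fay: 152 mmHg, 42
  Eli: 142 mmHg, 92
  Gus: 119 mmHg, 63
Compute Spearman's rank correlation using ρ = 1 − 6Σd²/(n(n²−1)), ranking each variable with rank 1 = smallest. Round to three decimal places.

Ranks of variable 1: 2, 3, 5, 4, 1
Ranks of variable 2: 2, 5, 1, 4, 3
d = r₁ − r₂: 0, -2, 4, 0, -2
d²: 0, 4, 16, 0, 4; Σd² = 24
ρ = 1 − 6·24/(5·24) = 1 − 144/120 = -0.200

-0.200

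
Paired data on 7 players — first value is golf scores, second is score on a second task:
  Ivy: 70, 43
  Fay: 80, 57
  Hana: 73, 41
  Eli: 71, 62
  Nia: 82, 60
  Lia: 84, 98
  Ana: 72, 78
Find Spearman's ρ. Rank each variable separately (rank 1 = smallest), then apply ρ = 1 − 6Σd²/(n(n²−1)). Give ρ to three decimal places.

0.357

Ranks of variable 1: 1, 5, 4, 2, 6, 7, 3
Ranks of variable 2: 2, 3, 1, 5, 4, 7, 6
d = r₁ − r₂: -1, 2, 3, -3, 2, 0, -3
d²: 1, 4, 9, 9, 4, 0, 9; Σd² = 36
ρ = 1 − 6·36/(7·48) = 1 − 216/336 = 0.357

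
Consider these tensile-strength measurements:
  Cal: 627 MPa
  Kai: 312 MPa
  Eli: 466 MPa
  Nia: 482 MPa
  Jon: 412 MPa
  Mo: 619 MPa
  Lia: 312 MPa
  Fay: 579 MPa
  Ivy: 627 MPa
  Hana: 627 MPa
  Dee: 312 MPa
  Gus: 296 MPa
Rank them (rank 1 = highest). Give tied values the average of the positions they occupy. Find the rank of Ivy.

Sorted (descending): 627, 627, 627, 619, 579, 482, 466, 412, 312, 312, 312, 296
The 3 values of 627 occupy positions 1–3 → average rank 2.
The 3 values of 312 occupy positions 9–11 → average rank 10.
Ivy has value 627 MPa → rank 2.

2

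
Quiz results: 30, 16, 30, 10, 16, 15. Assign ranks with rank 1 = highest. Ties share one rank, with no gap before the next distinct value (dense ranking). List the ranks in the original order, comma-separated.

1, 2, 1, 4, 2, 3

Sorted (descending): 30, 30, 16, 16, 15, 10
The 2 values of 30 share dense rank 1.
The 2 values of 16 share dense rank 2.
Remaining distinct values take the next consecutive integers.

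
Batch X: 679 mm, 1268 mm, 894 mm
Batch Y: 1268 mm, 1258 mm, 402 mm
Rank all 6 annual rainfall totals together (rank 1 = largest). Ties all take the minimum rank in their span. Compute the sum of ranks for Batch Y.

Sorted (descending): 1268, 1268, 1258, 894, 679, 402
The 2 values of 1268 occupy positions 1–2 → each gets rank 1.
Batch Y values → pooled ranks: 1268→1, 1258→3, 402→6
Rank sum = 1 + 3 + 6 = 10

10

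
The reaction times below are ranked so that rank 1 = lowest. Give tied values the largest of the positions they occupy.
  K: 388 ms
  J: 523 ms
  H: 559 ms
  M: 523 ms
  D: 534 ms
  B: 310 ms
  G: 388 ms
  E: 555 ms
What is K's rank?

Sorted (ascending): 310, 388, 388, 523, 523, 534, 555, 559
The 2 values of 388 occupy positions 2–3 → each gets rank 3.
The 2 values of 523 occupy positions 4–5 → each gets rank 5.
K has value 388 ms → rank 3.

3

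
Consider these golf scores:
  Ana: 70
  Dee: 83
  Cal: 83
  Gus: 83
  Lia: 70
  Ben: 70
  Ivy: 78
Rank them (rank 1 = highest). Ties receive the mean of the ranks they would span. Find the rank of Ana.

Sorted (descending): 83, 83, 83, 78, 70, 70, 70
The 3 values of 83 occupy positions 1–3 → average rank 2.
The 3 values of 70 occupy positions 5–7 → average rank 6.
Ana has value 70 → rank 6.

6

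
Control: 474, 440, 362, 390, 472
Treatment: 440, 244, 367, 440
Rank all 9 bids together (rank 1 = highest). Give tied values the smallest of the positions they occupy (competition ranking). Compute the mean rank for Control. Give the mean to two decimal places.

4.00

Sorted (descending): 474, 472, 440, 440, 440, 390, 367, 362, 244
The 3 values of 440 occupy positions 3–5 → each gets rank 3.
Control values → pooled ranks: 474→1, 440→3, 362→8, 390→6, 472→2
Mean rank = (1 + 3 + 8 + 6 + 2) / 5 = 4.00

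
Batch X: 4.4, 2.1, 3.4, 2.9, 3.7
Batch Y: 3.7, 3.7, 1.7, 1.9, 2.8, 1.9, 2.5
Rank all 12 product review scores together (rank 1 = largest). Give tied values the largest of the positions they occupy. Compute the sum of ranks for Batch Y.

57

Sorted (descending): 4.4, 3.7, 3.7, 3.7, 3.4, 2.9, 2.8, 2.5, 2.1, 1.9, 1.9, 1.7
The 3 values of 3.7 occupy positions 2–4 → each gets rank 4.
The 2 values of 1.9 occupy positions 10–11 → each gets rank 11.
Batch Y values → pooled ranks: 3.7→4, 3.7→4, 1.7→12, 1.9→11, 2.8→7, 1.9→11, 2.5→8
Rank sum = 4 + 4 + 12 + 11 + 7 + 11 + 8 = 57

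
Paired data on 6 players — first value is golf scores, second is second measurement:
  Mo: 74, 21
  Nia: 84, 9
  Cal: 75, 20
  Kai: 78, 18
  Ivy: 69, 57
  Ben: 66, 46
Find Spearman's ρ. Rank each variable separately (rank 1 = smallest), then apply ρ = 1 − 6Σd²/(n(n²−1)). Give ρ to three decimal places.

-0.943

Ranks of variable 1: 3, 6, 4, 5, 2, 1
Ranks of variable 2: 4, 1, 3, 2, 6, 5
d = r₁ − r₂: -1, 5, 1, 3, -4, -4
d²: 1, 25, 1, 9, 16, 16; Σd² = 68
ρ = 1 − 6·68/(6·35) = 1 − 408/210 = -0.943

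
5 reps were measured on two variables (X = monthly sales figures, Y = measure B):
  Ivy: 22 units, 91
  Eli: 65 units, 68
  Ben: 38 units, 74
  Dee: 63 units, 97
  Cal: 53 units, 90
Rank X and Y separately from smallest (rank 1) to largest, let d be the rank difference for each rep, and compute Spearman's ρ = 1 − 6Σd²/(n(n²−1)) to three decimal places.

Ranks of variable 1: 1, 5, 2, 4, 3
Ranks of variable 2: 4, 1, 2, 5, 3
d = r₁ − r₂: -3, 4, 0, -1, 0
d²: 9, 16, 0, 1, 0; Σd² = 26
ρ = 1 − 6·26/(5·24) = 1 − 156/120 = -0.300

-0.300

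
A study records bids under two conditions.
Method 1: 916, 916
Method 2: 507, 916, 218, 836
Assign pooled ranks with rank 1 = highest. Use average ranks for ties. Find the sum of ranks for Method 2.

17

Sorted (descending): 916, 916, 916, 836, 507, 218
The 3 values of 916 occupy positions 1–3 → average rank 2.
Method 2 values → pooled ranks: 507→5, 916→2, 218→6, 836→4
Rank sum = 5 + 2 + 6 + 4 = 17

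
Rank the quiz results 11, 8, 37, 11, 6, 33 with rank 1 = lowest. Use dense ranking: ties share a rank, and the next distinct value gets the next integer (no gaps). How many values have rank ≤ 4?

5

Sorted (ascending): 6, 8, 11, 11, 33, 37
The 2 values of 11 share dense rank 3.
Remaining distinct values take the next consecutive integers.
Ranks ≤ 4: {1, 2, 3, 3, 4} → 5 values.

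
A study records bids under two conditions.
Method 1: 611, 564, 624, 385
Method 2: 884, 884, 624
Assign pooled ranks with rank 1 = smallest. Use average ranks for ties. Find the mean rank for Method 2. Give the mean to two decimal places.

Sorted (ascending): 385, 564, 611, 624, 624, 884, 884
The 2 values of 624 occupy positions 4–5 → average rank (4+5)/2 = 4.5.
The 2 values of 884 occupy positions 6–7 → average rank (6+7)/2 = 6.5.
Method 2 values → pooled ranks: 884→6.5, 884→6.5, 624→4.5
Mean rank = (6.5 + 6.5 + 4.5) / 3 = 5.83

5.83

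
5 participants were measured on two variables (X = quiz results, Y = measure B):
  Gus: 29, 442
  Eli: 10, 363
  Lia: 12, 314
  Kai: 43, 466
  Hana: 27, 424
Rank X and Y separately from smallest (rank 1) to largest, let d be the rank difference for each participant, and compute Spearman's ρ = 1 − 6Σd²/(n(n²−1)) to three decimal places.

Ranks of variable 1: 4, 1, 2, 5, 3
Ranks of variable 2: 4, 2, 1, 5, 3
d = r₁ − r₂: 0, -1, 1, 0, 0
d²: 0, 1, 1, 0, 0; Σd² = 2
ρ = 1 − 6·2/(5·24) = 1 − 12/120 = 0.900

0.900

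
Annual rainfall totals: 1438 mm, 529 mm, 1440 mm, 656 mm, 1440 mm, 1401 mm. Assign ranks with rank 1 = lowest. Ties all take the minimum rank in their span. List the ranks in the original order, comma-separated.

4, 1, 5, 2, 5, 3

Sorted (ascending): 529, 656, 1401, 1438, 1440, 1440
The 2 values of 1440 occupy positions 5–6 → each gets rank 5.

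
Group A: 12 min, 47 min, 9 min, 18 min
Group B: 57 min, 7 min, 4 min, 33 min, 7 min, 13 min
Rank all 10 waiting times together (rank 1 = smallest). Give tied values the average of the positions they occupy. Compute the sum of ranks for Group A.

Sorted (ascending): 4, 7, 7, 9, 12, 13, 18, 33, 47, 57
The 2 values of 7 occupy positions 2–3 → average rank (2+3)/2 = 2.5.
Group A values → pooled ranks: 12→5, 47→9, 9→4, 18→7
Rank sum = 5 + 9 + 4 + 7 = 25

25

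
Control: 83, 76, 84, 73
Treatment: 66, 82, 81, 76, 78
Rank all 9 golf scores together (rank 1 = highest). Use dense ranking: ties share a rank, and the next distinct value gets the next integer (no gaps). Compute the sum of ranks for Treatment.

Sorted (descending): 84, 83, 82, 81, 78, 76, 76, 73, 66
The 2 values of 76 share dense rank 6.
Remaining distinct values take the next consecutive integers.
Treatment values → pooled ranks: 66→8, 82→3, 81→4, 76→6, 78→5
Rank sum = 8 + 3 + 4 + 6 + 5 = 26

26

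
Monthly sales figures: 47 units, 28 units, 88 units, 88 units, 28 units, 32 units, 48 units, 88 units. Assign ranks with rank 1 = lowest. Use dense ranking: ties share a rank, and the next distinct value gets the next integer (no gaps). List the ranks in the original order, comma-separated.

Sorted (ascending): 28, 28, 32, 47, 48, 88, 88, 88
The 2 values of 28 share dense rank 1.
The 3 values of 88 share dense rank 5.
Remaining distinct values take the next consecutive integers.

3, 1, 5, 5, 1, 2, 4, 5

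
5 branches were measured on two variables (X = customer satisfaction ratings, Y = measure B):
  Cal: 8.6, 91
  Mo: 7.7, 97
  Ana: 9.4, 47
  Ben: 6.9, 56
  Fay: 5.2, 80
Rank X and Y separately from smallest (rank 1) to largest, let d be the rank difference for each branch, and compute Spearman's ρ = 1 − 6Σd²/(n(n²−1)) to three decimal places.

-0.200

Ranks of variable 1: 4, 3, 5, 2, 1
Ranks of variable 2: 4, 5, 1, 2, 3
d = r₁ − r₂: 0, -2, 4, 0, -2
d²: 0, 4, 16, 0, 4; Σd² = 24
ρ = 1 − 6·24/(5·24) = 1 − 144/120 = -0.200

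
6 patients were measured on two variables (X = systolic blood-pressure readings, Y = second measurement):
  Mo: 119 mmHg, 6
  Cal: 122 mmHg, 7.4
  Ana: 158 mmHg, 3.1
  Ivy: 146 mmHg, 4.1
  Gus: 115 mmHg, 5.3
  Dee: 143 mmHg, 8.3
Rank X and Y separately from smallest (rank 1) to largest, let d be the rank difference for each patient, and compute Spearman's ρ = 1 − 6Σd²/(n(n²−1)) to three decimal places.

Ranks of variable 1: 2, 3, 6, 5, 1, 4
Ranks of variable 2: 4, 5, 1, 2, 3, 6
d = r₁ − r₂: -2, -2, 5, 3, -2, -2
d²: 4, 4, 25, 9, 4, 4; Σd² = 50
ρ = 1 − 6·50/(6·35) = 1 − 300/210 = -0.429

-0.429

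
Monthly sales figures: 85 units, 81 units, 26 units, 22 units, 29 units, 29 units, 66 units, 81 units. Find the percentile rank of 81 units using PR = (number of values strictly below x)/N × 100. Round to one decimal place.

62.5

N = 8.
Strictly below 81: 5. Equal to 81: 2.
PR = 5/8 × 100 = 62.5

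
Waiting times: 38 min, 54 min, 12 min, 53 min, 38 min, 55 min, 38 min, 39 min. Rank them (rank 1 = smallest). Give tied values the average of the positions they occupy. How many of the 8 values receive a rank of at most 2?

Sorted (ascending): 12, 38, 38, 38, 39, 53, 54, 55
The 3 values of 38 occupy positions 2–4 → average rank 3.
Ranks ≤ 2: {1} → 1 value.

1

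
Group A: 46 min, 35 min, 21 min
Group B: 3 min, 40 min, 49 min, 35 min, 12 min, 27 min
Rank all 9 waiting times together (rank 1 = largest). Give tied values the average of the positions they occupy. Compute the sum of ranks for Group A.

13.5

Sorted (descending): 49, 46, 40, 35, 35, 27, 21, 12, 3
The 2 values of 35 occupy positions 4–5 → average rank (4+5)/2 = 4.5.
Group A values → pooled ranks: 46→2, 35→4.5, 21→7
Rank sum = 2 + 4.5 + 7 = 13.5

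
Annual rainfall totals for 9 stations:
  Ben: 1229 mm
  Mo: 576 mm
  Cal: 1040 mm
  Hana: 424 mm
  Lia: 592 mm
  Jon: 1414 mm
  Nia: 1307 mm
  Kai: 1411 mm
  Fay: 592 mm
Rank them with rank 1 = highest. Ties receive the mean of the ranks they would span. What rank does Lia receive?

6.5

Sorted (descending): 1414, 1411, 1307, 1229, 1040, 592, 592, 576, 424
The 2 values of 592 occupy positions 6–7 → average rank (6+7)/2 = 6.5.
Lia has value 592 mm → rank 6.5.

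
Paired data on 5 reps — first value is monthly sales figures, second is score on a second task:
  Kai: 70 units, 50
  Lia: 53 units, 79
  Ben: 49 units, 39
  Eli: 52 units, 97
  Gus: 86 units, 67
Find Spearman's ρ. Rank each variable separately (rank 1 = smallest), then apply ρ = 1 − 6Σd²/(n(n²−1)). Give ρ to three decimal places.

Ranks of variable 1: 4, 3, 1, 2, 5
Ranks of variable 2: 2, 4, 1, 5, 3
d = r₁ − r₂: 2, -1, 0, -3, 2
d²: 4, 1, 0, 9, 4; Σd² = 18
ρ = 1 − 6·18/(5·24) = 1 − 108/120 = 0.100

0.100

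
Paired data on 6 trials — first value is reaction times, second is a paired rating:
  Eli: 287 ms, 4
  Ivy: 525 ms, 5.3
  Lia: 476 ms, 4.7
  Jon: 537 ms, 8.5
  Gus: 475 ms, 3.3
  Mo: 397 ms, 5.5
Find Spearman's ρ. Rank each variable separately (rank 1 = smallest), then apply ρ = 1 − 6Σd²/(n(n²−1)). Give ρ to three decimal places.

0.543

Ranks of variable 1: 1, 5, 4, 6, 3, 2
Ranks of variable 2: 2, 4, 3, 6, 1, 5
d = r₁ − r₂: -1, 1, 1, 0, 2, -3
d²: 1, 1, 1, 0, 4, 9; Σd² = 16
ρ = 1 − 6·16/(6·35) = 1 − 96/210 = 0.543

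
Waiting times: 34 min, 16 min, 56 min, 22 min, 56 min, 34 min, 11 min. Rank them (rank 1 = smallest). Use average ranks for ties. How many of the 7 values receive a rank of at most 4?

Sorted (ascending): 11, 16, 22, 34, 34, 56, 56
The 2 values of 34 occupy positions 4–5 → average rank (4+5)/2 = 4.5.
The 2 values of 56 occupy positions 6–7 → average rank (6+7)/2 = 6.5.
Ranks ≤ 4: {1, 2, 3} → 3 values.

3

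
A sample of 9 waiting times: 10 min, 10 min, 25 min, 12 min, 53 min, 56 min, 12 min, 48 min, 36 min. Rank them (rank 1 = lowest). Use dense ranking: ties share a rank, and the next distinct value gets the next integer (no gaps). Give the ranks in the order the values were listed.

1, 1, 3, 2, 6, 7, 2, 5, 4

Sorted (ascending): 10, 10, 12, 12, 25, 36, 48, 53, 56
The 2 values of 10 share dense rank 1.
The 2 values of 12 share dense rank 2.
Remaining distinct values take the next consecutive integers.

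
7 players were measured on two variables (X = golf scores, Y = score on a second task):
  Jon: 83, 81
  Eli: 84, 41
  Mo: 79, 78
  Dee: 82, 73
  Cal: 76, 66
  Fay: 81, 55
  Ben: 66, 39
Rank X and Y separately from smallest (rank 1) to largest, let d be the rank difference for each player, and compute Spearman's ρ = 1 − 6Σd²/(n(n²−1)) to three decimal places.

0.286

Ranks of variable 1: 6, 7, 3, 5, 2, 4, 1
Ranks of variable 2: 7, 2, 6, 5, 4, 3, 1
d = r₁ − r₂: -1, 5, -3, 0, -2, 1, 0
d²: 1, 25, 9, 0, 4, 1, 0; Σd² = 40
ρ = 1 − 6·40/(7·48) = 1 − 240/336 = 0.286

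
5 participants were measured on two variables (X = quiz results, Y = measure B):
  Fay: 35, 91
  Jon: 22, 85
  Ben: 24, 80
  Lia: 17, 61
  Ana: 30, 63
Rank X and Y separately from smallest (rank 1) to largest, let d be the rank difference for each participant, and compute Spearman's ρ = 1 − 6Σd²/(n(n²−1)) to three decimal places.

Ranks of variable 1: 5, 2, 3, 1, 4
Ranks of variable 2: 5, 4, 3, 1, 2
d = r₁ − r₂: 0, -2, 0, 0, 2
d²: 0, 4, 0, 0, 4; Σd² = 8
ρ = 1 − 6·8/(5·24) = 1 − 48/120 = 0.600

0.600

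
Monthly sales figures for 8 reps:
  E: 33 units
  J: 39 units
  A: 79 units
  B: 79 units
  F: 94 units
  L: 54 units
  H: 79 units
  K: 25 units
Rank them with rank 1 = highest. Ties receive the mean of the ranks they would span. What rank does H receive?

Sorted (descending): 94, 79, 79, 79, 54, 39, 33, 25
The 3 values of 79 occupy positions 2–4 → average rank 3.
H has value 79 units → rank 3.

3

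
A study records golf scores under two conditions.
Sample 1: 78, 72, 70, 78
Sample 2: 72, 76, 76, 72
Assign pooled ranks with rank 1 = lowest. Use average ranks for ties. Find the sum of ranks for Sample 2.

Sorted (ascending): 70, 72, 72, 72, 76, 76, 78, 78
The 3 values of 72 occupy positions 2–4 → average rank 3.
The 2 values of 76 occupy positions 5–6 → average rank (5+6)/2 = 5.5.
The 2 values of 78 occupy positions 7–8 → average rank (7+8)/2 = 7.5.
Sample 2 values → pooled ranks: 72→3, 76→5.5, 76→5.5, 72→3
Rank sum = 3 + 5.5 + 5.5 + 3 = 17

17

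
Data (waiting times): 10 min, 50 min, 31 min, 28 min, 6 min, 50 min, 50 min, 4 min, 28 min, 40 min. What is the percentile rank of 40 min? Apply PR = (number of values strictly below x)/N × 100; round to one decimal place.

60.0

N = 10.
Strictly below 40: 6. Equal to 40: 1.
PR = 6/10 × 100 = 60.0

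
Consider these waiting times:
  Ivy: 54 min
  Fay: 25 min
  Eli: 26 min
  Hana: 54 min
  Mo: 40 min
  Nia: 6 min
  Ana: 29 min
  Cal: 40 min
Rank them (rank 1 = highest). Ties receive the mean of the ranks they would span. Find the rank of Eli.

Sorted (descending): 54, 54, 40, 40, 29, 26, 25, 6
The 2 values of 54 occupy positions 1–2 → average rank (1+2)/2 = 1.5.
The 2 values of 40 occupy positions 3–4 → average rank (3+4)/2 = 3.5.
Eli has value 26 min → rank 6.

6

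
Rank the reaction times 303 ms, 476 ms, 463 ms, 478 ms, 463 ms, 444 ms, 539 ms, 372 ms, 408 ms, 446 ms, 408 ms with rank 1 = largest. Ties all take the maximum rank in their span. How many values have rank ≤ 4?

3

Sorted (descending): 539, 478, 476, 463, 463, 446, 444, 408, 408, 372, 303
The 2 values of 463 occupy positions 4–5 → each gets rank 5.
The 2 values of 408 occupy positions 8–9 → each gets rank 9.
Ranks ≤ 4: {1, 2, 3} → 3 values.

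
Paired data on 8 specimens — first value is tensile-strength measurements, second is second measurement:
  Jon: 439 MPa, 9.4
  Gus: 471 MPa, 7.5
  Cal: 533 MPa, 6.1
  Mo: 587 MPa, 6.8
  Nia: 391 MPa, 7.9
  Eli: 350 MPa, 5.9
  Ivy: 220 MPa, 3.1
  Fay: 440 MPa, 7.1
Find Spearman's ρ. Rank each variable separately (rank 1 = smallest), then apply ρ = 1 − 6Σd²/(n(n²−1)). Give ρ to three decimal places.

Ranks of variable 1: 4, 6, 7, 8, 3, 2, 1, 5
Ranks of variable 2: 8, 6, 3, 4, 7, 2, 1, 5
d = r₁ − r₂: -4, 0, 4, 4, -4, 0, 0, 0
d²: 16, 0, 16, 16, 16, 0, 0, 0; Σd² = 64
ρ = 1 − 6·64/(8·63) = 1 − 384/504 = 0.238

0.238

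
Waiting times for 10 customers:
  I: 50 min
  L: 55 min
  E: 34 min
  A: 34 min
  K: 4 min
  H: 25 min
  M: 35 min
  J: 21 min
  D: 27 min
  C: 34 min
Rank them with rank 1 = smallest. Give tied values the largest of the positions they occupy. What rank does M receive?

8

Sorted (ascending): 4, 21, 25, 27, 34, 34, 34, 35, 50, 55
The 3 values of 34 occupy positions 5–7 → each gets rank 7.
M has value 35 min → rank 8.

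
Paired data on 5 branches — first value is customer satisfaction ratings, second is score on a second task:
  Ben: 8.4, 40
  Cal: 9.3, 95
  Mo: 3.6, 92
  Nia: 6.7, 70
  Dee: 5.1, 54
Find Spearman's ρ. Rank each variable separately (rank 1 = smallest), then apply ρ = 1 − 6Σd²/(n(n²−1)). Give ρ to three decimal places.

0.100

Ranks of variable 1: 4, 5, 1, 3, 2
Ranks of variable 2: 1, 5, 4, 3, 2
d = r₁ − r₂: 3, 0, -3, 0, 0
d²: 9, 0, 9, 0, 0; Σd² = 18
ρ = 1 − 6·18/(5·24) = 1 − 108/120 = 0.100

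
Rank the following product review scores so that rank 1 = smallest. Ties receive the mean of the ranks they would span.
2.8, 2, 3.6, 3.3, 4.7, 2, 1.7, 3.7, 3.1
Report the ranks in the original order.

Sorted (ascending): 1.7, 2, 2, 2.8, 3.1, 3.3, 3.6, 3.7, 4.7
The 2 values of 2 occupy positions 2–3 → average rank (2+3)/2 = 2.5.

4, 2.5, 7, 6, 9, 2.5, 1, 8, 5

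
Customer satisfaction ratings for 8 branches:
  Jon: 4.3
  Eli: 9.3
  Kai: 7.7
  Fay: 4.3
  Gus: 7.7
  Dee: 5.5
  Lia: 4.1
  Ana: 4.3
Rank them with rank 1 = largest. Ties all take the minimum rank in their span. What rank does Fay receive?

5

Sorted (descending): 9.3, 7.7, 7.7, 5.5, 4.3, 4.3, 4.3, 4.1
The 2 values of 7.7 occupy positions 2–3 → each gets rank 2.
The 3 values of 4.3 occupy positions 5–7 → each gets rank 5.
Fay has value 4.3 → rank 5.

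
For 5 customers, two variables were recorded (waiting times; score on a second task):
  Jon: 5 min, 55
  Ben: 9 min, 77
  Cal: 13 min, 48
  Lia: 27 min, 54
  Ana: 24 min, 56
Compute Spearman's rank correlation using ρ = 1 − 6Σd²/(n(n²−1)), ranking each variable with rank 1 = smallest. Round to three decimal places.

Ranks of variable 1: 1, 2, 3, 5, 4
Ranks of variable 2: 3, 5, 1, 2, 4
d = r₁ − r₂: -2, -3, 2, 3, 0
d²: 4, 9, 4, 9, 0; Σd² = 26
ρ = 1 − 6·26/(5·24) = 1 − 156/120 = -0.300

-0.300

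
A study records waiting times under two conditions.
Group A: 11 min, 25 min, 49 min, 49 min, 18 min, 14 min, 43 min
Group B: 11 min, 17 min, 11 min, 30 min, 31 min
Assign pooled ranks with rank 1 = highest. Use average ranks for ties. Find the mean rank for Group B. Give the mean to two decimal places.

Sorted (descending): 49, 49, 43, 31, 30, 25, 18, 17, 14, 11, 11, 11
The 2 values of 49 occupy positions 1–2 → average rank (1+2)/2 = 1.5.
The 3 values of 11 occupy positions 10–12 → average rank 11.
Group B values → pooled ranks: 11→11, 17→8, 11→11, 30→5, 31→4
Mean rank = (11 + 8 + 11 + 5 + 4) / 5 = 7.80

7.80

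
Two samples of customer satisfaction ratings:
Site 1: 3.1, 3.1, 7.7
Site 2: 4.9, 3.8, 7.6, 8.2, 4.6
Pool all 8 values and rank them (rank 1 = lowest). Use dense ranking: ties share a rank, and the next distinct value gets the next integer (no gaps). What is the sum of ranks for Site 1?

Sorted (ascending): 3.1, 3.1, 3.8, 4.6, 4.9, 7.6, 7.7, 8.2
The 2 values of 3.1 share dense rank 1.
Remaining distinct values take the next consecutive integers.
Site 1 values → pooled ranks: 3.1→1, 3.1→1, 7.7→6
Rank sum = 1 + 1 + 6 = 8

8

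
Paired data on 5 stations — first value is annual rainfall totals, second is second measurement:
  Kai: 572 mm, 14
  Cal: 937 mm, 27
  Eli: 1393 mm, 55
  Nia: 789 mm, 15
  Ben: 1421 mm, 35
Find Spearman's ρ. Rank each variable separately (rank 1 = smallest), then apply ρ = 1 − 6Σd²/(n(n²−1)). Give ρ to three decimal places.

0.900

Ranks of variable 1: 1, 3, 4, 2, 5
Ranks of variable 2: 1, 3, 5, 2, 4
d = r₁ − r₂: 0, 0, -1, 0, 1
d²: 0, 0, 1, 0, 1; Σd² = 2
ρ = 1 − 6·2/(5·24) = 1 − 12/120 = 0.900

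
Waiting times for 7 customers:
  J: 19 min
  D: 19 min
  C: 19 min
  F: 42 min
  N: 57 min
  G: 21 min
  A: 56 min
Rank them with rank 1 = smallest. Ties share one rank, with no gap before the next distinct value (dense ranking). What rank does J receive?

1

Sorted (ascending): 19, 19, 19, 21, 42, 56, 57
The 3 values of 19 share dense rank 1.
Remaining distinct values take the next consecutive integers.
J has value 19 min → rank 1.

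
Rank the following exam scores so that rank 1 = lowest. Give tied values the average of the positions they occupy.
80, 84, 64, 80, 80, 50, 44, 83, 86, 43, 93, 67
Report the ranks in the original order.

7, 10, 4, 7, 7, 3, 2, 9, 11, 1, 12, 5

Sorted (ascending): 43, 44, 50, 64, 67, 80, 80, 80, 83, 84, 86, 93
The 3 values of 80 occupy positions 6–8 → average rank 7.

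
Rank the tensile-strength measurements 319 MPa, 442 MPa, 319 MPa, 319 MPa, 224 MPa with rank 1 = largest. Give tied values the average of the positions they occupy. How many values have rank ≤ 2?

Sorted (descending): 442, 319, 319, 319, 224
The 3 values of 319 occupy positions 2–4 → average rank 3.
Ranks ≤ 2: {1} → 1 value.

1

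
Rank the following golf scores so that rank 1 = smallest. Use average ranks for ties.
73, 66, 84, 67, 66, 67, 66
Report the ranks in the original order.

6, 2, 7, 4.5, 2, 4.5, 2

Sorted (ascending): 66, 66, 66, 67, 67, 73, 84
The 3 values of 66 occupy positions 1–3 → average rank 2.
The 2 values of 67 occupy positions 4–5 → average rank (4+5)/2 = 4.5.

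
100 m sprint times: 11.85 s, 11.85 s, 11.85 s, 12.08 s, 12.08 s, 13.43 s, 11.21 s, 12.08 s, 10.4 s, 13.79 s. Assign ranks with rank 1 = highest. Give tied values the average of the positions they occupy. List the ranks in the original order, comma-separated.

7, 7, 7, 4, 4, 2, 9, 4, 10, 1

Sorted (descending): 13.79, 13.43, 12.08, 12.08, 12.08, 11.85, 11.85, 11.85, 11.21, 10.4
The 3 values of 12.08 occupy positions 3–5 → average rank 4.
The 3 values of 11.85 occupy positions 6–8 → average rank 7.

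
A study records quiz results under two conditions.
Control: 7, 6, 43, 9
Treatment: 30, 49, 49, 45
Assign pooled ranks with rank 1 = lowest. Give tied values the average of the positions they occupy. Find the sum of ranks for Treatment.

25

Sorted (ascending): 6, 7, 9, 30, 43, 45, 49, 49
The 2 values of 49 occupy positions 7–8 → average rank (7+8)/2 = 7.5.
Treatment values → pooled ranks: 30→4, 49→7.5, 49→7.5, 45→6
Rank sum = 4 + 7.5 + 7.5 + 6 = 25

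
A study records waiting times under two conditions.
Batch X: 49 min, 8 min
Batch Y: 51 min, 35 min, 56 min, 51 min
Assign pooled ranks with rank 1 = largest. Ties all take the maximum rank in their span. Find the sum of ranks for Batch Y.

Sorted (descending): 56, 51, 51, 49, 35, 8
The 2 values of 51 occupy positions 2–3 → each gets rank 3.
Batch Y values → pooled ranks: 51→3, 35→5, 56→1, 51→3
Rank sum = 3 + 5 + 1 + 3 = 12

12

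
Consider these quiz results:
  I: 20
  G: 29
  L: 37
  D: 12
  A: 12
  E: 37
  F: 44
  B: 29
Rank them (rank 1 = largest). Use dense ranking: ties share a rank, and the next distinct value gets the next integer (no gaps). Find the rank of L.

2

Sorted (descending): 44, 37, 37, 29, 29, 20, 12, 12
The 2 values of 37 share dense rank 2.
The 2 values of 29 share dense rank 3.
The 2 values of 12 share dense rank 5.
Remaining distinct values take the next consecutive integers.
L has value 37 → rank 2.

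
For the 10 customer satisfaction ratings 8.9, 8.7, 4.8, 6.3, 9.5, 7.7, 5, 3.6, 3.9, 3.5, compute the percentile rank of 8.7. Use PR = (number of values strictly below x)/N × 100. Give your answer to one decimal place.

N = 10.
Strictly below 8.7: 7. Equal to 8.7: 1.
PR = 7/10 × 100 = 70.0

70.0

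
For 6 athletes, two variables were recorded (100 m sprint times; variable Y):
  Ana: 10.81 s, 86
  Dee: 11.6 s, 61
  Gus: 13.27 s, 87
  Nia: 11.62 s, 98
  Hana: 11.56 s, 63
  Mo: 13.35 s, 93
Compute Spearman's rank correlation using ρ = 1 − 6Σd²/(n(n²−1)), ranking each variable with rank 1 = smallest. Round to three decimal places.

0.600

Ranks of variable 1: 1, 3, 5, 4, 2, 6
Ranks of variable 2: 3, 1, 4, 6, 2, 5
d = r₁ − r₂: -2, 2, 1, -2, 0, 1
d²: 4, 4, 1, 4, 0, 1; Σd² = 14
ρ = 1 − 6·14/(6·35) = 1 − 84/210 = 0.600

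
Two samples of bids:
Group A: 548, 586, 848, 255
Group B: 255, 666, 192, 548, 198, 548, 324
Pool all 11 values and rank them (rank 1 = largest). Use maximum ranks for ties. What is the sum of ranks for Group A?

Sorted (descending): 848, 666, 586, 548, 548, 548, 324, 255, 255, 198, 192
The 3 values of 548 occupy positions 4–6 → each gets rank 6.
The 2 values of 255 occupy positions 8–9 → each gets rank 9.
Group A values → pooled ranks: 548→6, 586→3, 848→1, 255→9
Rank sum = 6 + 3 + 1 + 9 = 19

19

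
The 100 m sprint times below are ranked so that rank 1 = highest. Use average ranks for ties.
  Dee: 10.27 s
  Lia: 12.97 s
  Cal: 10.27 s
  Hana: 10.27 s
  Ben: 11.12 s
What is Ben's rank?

Sorted (descending): 12.97, 11.12, 10.27, 10.27, 10.27
The 3 values of 10.27 occupy positions 3–5 → average rank 4.
Ben has value 11.12 s → rank 2.

2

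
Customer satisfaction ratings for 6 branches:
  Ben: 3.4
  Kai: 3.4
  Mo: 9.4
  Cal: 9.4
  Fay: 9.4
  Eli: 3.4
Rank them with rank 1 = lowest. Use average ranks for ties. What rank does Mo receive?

5

Sorted (ascending): 3.4, 3.4, 3.4, 9.4, 9.4, 9.4
The 3 values of 3.4 occupy positions 1–3 → average rank 2.
The 3 values of 9.4 occupy positions 4–6 → average rank 5.
Mo has value 9.4 → rank 5.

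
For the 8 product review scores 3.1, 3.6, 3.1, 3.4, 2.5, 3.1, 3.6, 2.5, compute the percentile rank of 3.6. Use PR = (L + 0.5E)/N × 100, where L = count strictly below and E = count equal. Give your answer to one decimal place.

N = 8.
Strictly below 3.6: 6. Equal to 3.6: 2.
PR = (6 + 0.5·2)/8 × 100 = 87.5

87.5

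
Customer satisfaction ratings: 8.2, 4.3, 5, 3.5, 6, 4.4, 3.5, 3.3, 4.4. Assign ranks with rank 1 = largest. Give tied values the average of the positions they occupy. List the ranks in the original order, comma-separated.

Sorted (descending): 8.2, 6, 5, 4.4, 4.4, 4.3, 3.5, 3.5, 3.3
The 2 values of 4.4 occupy positions 4–5 → average rank (4+5)/2 = 4.5.
The 2 values of 3.5 occupy positions 7–8 → average rank (7+8)/2 = 7.5.

1, 6, 3, 7.5, 2, 4.5, 7.5, 9, 4.5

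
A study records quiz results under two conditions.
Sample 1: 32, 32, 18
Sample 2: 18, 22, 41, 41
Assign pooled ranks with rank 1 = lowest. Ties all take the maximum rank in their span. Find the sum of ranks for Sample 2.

19

Sorted (ascending): 18, 18, 22, 32, 32, 41, 41
The 2 values of 18 occupy positions 1–2 → each gets rank 2.
The 2 values of 32 occupy positions 4–5 → each gets rank 5.
The 2 values of 41 occupy positions 6–7 → each gets rank 7.
Sample 2 values → pooled ranks: 18→2, 22→3, 41→7, 41→7
Rank sum = 2 + 3 + 7 + 7 = 19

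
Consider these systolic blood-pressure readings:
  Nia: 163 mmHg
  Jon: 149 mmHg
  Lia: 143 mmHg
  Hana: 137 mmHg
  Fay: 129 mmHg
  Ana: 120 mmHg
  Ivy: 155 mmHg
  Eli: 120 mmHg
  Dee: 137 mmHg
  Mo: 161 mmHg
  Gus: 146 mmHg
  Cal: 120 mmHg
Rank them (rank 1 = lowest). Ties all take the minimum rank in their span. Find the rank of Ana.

Sorted (ascending): 120, 120, 120, 129, 137, 137, 143, 146, 149, 155, 161, 163
The 3 values of 120 occupy positions 1–3 → each gets rank 1.
The 2 values of 137 occupy positions 5–6 → each gets rank 5.
Ana has value 120 mmHg → rank 1.

1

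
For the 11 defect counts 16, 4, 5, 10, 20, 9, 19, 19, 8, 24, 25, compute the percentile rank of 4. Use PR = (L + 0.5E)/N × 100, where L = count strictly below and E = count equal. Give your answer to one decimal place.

N = 11.
Strictly below 4: 0. Equal to 4: 1.
PR = (0 + 0.5·1)/11 × 100 = 4.5

4.5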